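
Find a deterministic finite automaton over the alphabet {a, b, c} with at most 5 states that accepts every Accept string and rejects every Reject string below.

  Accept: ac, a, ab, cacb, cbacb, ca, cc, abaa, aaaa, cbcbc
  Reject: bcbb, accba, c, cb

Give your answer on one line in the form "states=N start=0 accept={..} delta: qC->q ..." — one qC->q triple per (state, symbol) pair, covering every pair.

states=4 start=0 accept={0,1} delta: 0a->1 0b->0 0c->2 1a->0 1b->0 1c->0 2a->1 2b->3 2c->0 3a->2 3b->2 3c->3

Fold the examples into a partial DFA from state 0: repeatedly fix the first undefined (state, symbol) met by the shortest-then-alphabetical prefix, trying targets in increasing order and rejecting any under which an Accept and a Reject string meet in one state with the same remainder; add a state when all current targets are rejected. Accepting states are where Accept strings end.
a: 0a undefined. 0a->0: no, ac/c meet in 0 with "c" left. Open state 1: 0a->1.
b: 0b undefined. 0b->0: ok.
c: 0c undefined. 0c->0: no, cc/bcbb meet in 0. 0c->1: no, a/c meet in 1. Open state 2: 0c->2.
aa: 1a undefined. 1a->0: ok.
ab: 1b undefined. 1b->0: ok.
ac: 1c undefined. 1c->0: ok.
ca: 2a undefined. 2a->0: no, cacb/cb meet in 2 with "b" left. 2a->1: ok.
cb: 2b undefined. 2b->0: no, ac/bcbb meet in 0. 2b->1: no, ac/bcbb meet in 0. 2b->2: no, a/accba meet in 1. Open state 3: 2b->3.
cc: 2c undefined. 2c->0: ok.
cba: 3a undefined. 3a->0: no, ac/accba meet in 0. 3a->1: no, a/accba meet in 1. 3a->2: ok.
cbc: 3c undefined. 3c->0: no, cbcbc/accba meet in 2. 3c->1: no, cbcbc/accba meet in 2. 3c->2: no, cbcbc/accba meet in 2. 3c->3: ok.
bcbb: 3b undefined. 3b->0: no, ac/bcbb meet in 0. 3b->1: no, a/bcbb meet in 1. 3b->2: ok.
All examples now run through 4 states with every (state, symbol) defined. Accept strings end in {0,1}, Reject strings end in {2,3}; accept={0,1}.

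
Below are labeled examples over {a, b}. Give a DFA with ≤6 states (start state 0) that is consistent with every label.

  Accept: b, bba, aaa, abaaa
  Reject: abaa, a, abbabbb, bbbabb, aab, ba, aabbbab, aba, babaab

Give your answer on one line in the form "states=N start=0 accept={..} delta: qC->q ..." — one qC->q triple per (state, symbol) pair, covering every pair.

State merging on the prefix tree: take the shortest (then alphabetical) example prefix whose next move is undefined and point that move at state 0, else 1, else 2, ...; a target is out if some Accept/Reject pair would then sit in one state with the same input left (inseparable). If every existing state is out, open a new one.
a: 0a undefined. 0a->0: no, b/aab meet in 0 with "b" left. Open state 1: 0a->1.
b: 0b undefined. 0b->0: no, bba/a meet in 1. 0b->1: no, b/a meet in 1. Open state 2: 0b->2.
aa: 1a undefined. 1a->0: no, b/aab meet in 2. 1a->1: no, aaa/a meet in 1. 1a->2: no, aaa/ba meet in 2 with "a" left. Open state 3: 1a->3.
ab: 1b undefined. 1b->0: ok.
ba: 2a undefined. 2a->0: ok.
bb: 2b undefined. 2b->0: no, b/abbabbb meet in 2. 2b->1: no, b/bbbabb meet in 2. 2b->2: no, b/abbabbb meet in 2. 2b->3: ok.
aaa: 3a undefined. 3a->0: no, bba/ba meet in 0. 3a->1: no, bba/a meet in 1. 3a->2: ok.
aab: 3b undefined. 3b->0: no, b/bbbabb meet in 2. 3b->1: no, b/aabbbab meet in 2. 3b->2: no, b/abbabbb meet in 2. 3b->3: ok.
All examples now run through 4 states with every (state, symbol) defined. Accept strings end in {2}, Reject strings end in {0,1,3}; accept={2}.

states=4 start=0 accept={2} delta: 0a->1 0b->2 1a->3 1b->0 2a->0 2b->3 3a->2 3b->3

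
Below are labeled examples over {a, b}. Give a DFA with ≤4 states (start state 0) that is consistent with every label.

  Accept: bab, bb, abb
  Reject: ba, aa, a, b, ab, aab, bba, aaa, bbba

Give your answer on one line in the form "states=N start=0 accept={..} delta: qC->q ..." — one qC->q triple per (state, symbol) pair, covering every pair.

states=3 start=0 accept={2} delta: 0a->0 0b->1 1a->1 1b->2 2a->0 2b->0

State merging on the prefix tree: take the shortest (then alphabetical) example prefix whose next move is undefined and point that move at state 0, else 1, else 2, ...; a target is out if some Accept/Reject pair would then sit in one state with the same input left (inseparable). If every existing state is out, open a new one.
a: 0a undefined. 0a->0: ok.
b: 0b undefined. 0b->0: no, bab/ba meet in 0. Open state 1: 0b->1.
ba: 1a undefined. 1a->0: no, bab/b meet in 1. 1a->1: ok.
bb: 1b undefined. 1b->0: no, bab/aa meet in 0. 1b->1: no, bab/ba meet in 1. Open state 2: 1b->2.
bba: 2a undefined. 2a->0: ok.
bbb: 2b undefined. 2b->0: ok.
All examples now run through 3 states with every (state, symbol) defined. Accept strings end in {2}, Reject strings end in {0,1}; accept={2}.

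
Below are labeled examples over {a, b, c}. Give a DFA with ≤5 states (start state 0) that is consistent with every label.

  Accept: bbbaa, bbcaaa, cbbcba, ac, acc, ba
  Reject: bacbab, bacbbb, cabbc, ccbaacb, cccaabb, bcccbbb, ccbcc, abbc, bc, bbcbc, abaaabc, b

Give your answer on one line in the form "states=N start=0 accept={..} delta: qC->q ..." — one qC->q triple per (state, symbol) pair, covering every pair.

states=2 start=0 accept={0} delta: 0a->0 0b->1 0c->0 1a->0 1b->1 1c->1

State merging on the prefix tree: take the shortest (then alphabetical) example prefix whose next move is undefined and point that move at state 0, else 1, else 2, ...; a target is out if some Accept/Reject pair would then sit in one state with the same input left (inseparable). If every existing state is out, open a new one.
a: 0a undefined. 0a->0: ok.
b: 0b undefined. 0b->0: no, bbbaa/b meet in 0. Open state 1: 0b->1.
c: 0c undefined. 0c->0: ok.
ba: 1a undefined. 1a->0: ok.
bb: 1b undefined. 1b->0: no, bbbaa/cabbc meet in 0. 1b->1: ok.
bc: 1c undefined. 1c->0: no, bbbaa/cabbc meet in 0. 1c->1: ok.
All examples now run through 2 states with every (state, symbol) defined. Accept strings end in {0}, Reject strings end in {1}; accept={0}.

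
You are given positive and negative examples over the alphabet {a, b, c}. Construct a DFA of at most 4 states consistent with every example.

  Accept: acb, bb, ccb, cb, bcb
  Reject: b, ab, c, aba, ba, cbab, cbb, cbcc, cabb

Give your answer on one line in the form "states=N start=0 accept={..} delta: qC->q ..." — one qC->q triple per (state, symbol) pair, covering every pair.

Grow the machine one transition at a time. Run the examples from 0; the earliest place one falls off (shortest prefix, ties alphabetical) gets sent to the lowest-numbered state that keeps every Accept/Reject pair distinguishable — a pair clashes when both reach the same state with identical unread suffix — and to a fresh state only if none does.
a: 0a undefined. 0a->0: ok.
b: 0b undefined. 0b->0: no, bb/b meet in 0. Open state 1: 0b->1.
c: 0c undefined. 0c->0: no, acb/b meet in 1. 0c->1: ok.
ba: 1a undefined. 1a->0: no, acb/cabb meet in 1 with "b" left. 1a->1: ok.
bb: 1b undefined. 1b->0: ok.
bc: 1c undefined. 1c->0: no, acb/cbcc meet in 0. 1c->1: ok.
All examples now run through 2 states with every (state, symbol) defined. Accept strings end in {0}, Reject strings end in {1}; accept={0}.

states=2 start=0 accept={0} delta: 0a->0 0b->1 0c->1 1a->1 1b->0 1c->1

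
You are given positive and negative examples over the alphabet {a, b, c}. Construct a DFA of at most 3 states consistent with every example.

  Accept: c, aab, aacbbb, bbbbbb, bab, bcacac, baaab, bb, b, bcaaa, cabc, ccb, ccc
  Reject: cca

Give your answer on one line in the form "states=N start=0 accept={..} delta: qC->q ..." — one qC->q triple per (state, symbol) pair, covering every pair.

State merging on the prefix tree: take the shortest (then alphabetical) example prefix whose next move is undefined and point that move at state 0, else 1, else 2, ...; a target is out if some Accept/Reject pair would then sit in one state with the same input left (inseparable). If every existing state is out, open a new one.
a: 0a undefined. 0a->0: ok.
b: 0b undefined. 0b->0: ok.
c: 0c undefined. 0c->0: no, c/cca meet in 0. Open state 1: 0c->1.
ca: 1a undefined. 1a->0: ok.
cc: 1c undefined. 1c->0: no, aab/cca meet in 0. 1c->1: no, aab/cca meet in 0. Open state 2: 1c->2.
cca: 2a undefined. 2a->0: no, aab/cca meet in 0. 2a->1: no, c/cca meet in 1. 2a->2: ok.
ccb: 2b undefined. 2b->0: ok.
ccc: 2c undefined. 2c->0: ok.
aacb: 1b undefined. 1b->0: ok.
All examples now run through 3 states with every (state, symbol) defined. Accept strings end in {0,1}, Reject strings end in {2}; accept={0,1}.

states=3 start=0 accept={0,1} delta: 0a->0 0b->0 0c->1 1a->0 1b->0 1c->2 2a->2 2b->0 2c->0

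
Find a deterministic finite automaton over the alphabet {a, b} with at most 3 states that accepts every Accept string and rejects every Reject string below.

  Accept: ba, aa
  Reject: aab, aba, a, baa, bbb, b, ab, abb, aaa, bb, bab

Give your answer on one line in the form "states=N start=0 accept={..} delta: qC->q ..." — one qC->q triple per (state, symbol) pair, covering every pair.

states=3 start=0 accept={0} delta: 0a->1 0b->1 1a->0 1b->2 2a->1 2b->1

Fold the examples into a partial DFA from state 0: repeatedly fix the first undefined (state, symbol) met by the shortest-then-alphabetical prefix, trying targets in increasing order and rejecting any under which an Accept and a Reject string meet in one state with the same remainder; add a state when all current targets are rejected. Accepting states are where Accept strings end.
a: 0a undefined. 0a->0: no, ba/aba meet in 0 with "ba" left. Open state 1: 0a->1.
b: 0b undefined. 0b->0: no, ba/a meet in 1. 0b->1: ok.
aa: 1a undefined. 1a->0: ok.
ab: 1b undefined. 1b->0: no, ba/ab meet in 0. 1b->1: no, ba/aba meet in 0. Open state 2: 1b->2.
aba: 2a undefined. 2a->0: no, ba/aba meet in 0. 2a->1: ok.
abb: 2b undefined. 2b->0: no, ba/bbb meet in 0. 2b->1: ok.
All examples now run through 3 states with every (state, symbol) defined. Accept strings end in {0}, Reject strings end in {1,2}; accept={0}.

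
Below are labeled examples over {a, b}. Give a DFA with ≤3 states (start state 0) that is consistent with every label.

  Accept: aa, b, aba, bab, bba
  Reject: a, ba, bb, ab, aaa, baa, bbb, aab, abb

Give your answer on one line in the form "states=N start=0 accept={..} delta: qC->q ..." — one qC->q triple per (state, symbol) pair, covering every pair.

Grow the machine one transition at a time. Run the examples from 0; the earliest place one falls off (shortest prefix, ties alphabetical) gets sent to the lowest-numbered state that keeps every Accept/Reject pair distinguishable — a pair clashes when both reach the same state with identical unread suffix — and to a fresh state only if none does.
a: 0a undefined. 0a->0: no, aa/a meet in 0. Open state 1: 0a->1.
b: 0b undefined. 0b->0: no, aa/baa meet in 1 with "a" left. 0b->1: no, aa/ba meet in 1 with "a" left. Open state 2: 0b->2.
aa: 1a undefined. 1a->0: no, b/aab meet in 2. 1a->1: no, aa/a meet in 1. 1a->2: ok.
ab: 1b undefined. 1b->0: no, aa/abb meet in 2. 1b->1: ok.
ba: 2a undefined. 2a->0: ok.
bb: 2b undefined. 2b->0: no, aa/bbb meet in 2. 2b->1: ok.
All examples now run through 3 states with every (state, symbol) defined. Accept strings end in {2}, Reject strings end in {0,1}; accept={2}.

states=3 start=0 accept={2} delta: 0a->1 0b->2 1a->2 1b->1 2a->0 2b->1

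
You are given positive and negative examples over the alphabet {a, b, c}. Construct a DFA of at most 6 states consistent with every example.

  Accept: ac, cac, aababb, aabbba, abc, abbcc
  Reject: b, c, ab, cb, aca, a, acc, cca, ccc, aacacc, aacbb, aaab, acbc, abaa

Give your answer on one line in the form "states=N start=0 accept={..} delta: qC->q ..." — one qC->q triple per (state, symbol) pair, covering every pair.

states=5 start=0 accept={3} delta: 0a->1 0b->0 0c->0 1a->1 1b->2 1c->3 2a->1 2b->3 2c->3 3a->0 3b->4 3c->1 4a->3 4b->0 4c->0

Grow the machine one transition at a time. Run the examples from 0; the earliest place one falls off (shortest prefix, ties alphabetical) gets sent to the lowest-numbered state that keeps every Accept/Reject pair distinguishable — a pair clashes when both reach the same state with identical unread suffix — and to a fresh state only if none does.
a: 0a undefined. 0a->0: no, ac/c meet in 0 with "c" left. Open state 1: 0a->1.
b: 0b undefined. 0b->0: ok.
c: 0c undefined. 0c->0: ok.
aa: 1a undefined. 1a->0: no, aabbba/a meet in 1. 1a->1: ok.
ab: 1b undefined. 1b->0: no, aababb/b meet in 0. 1b->1: no, aababb/ab meet in 1. Open state 2: 1b->2.
ac: 1c undefined. 1c->0: no, ac/b meet in 0. 1c->1: no, ac/aca meet in 1. 1c->2: no, ac/ab meet in 2. Open state 3: 1c->3.
aba: 2a undefined. 2a->0: no, aababb/b meet in 0. 2a->1: ok.
abb: 2b undefined. 2b->0: no, aababb/b meet in 0. 2b->1: no, aababb/a meet in 1. 2b->2: no, aababb/ab meet in 2. 2b->3: ok.
abc: 2c undefined. 2c->0: no, abc/b meet in 0. 2c->1: no, abc/a meet in 1. 2c->2: no, abc/ab meet in 2. 2c->3: ok.
aca: 3a undefined. 3a->0: ok.
acb: 3b undefined. 3b->0: no, aabbba/a meet in 1. 3b->1: no, ac/acbc meet in 3. 3b->2: no, ac/aacbb meet in 3. 3b->3: no, ac/aacbb meet in 3. Open state 4: 3b->4.
acc: 3c undefined. 3c->0: no, abbcc/b meet in 0. 3c->1: ok.
acbc: 4c undefined. 4c->0: ok.
aacbb: 4b undefined. 4b->0: ok.
aabbba: 4a undefined. 4a->0: no, aabbba/b meet in 0. 4a->1: no, aabbba/a meet in 1. 4a->2: no, aabbba/ab meet in 2. 4a->3: ok.
All examples now run through 5 states with every (state, symbol) defined. Accept strings end in {3}, Reject strings end in {0,1,2}; accept={3}.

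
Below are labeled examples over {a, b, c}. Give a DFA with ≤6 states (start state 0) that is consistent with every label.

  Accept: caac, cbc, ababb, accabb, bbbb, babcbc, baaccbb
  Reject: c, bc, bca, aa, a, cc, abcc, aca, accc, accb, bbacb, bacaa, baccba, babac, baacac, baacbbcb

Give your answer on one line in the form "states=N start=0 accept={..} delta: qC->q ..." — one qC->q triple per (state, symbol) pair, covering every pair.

Fold the examples into a partial DFA from state 0: repeatedly fix the first undefined (state, symbol) met by the shortest-then-alphabetical prefix, trying targets in increasing order and rejecting any under which an Accept and a Reject string meet in one state with the same remainder; add a state when all current targets are rejected. Accepting states are where Accept strings end.
a: 0a undefined. 0a->0: ok.
b: 0b undefined. 0b->0: no, ababb/aa meet in 0. Open state 1: 0b->1.
c: 0c undefined. 0c->0: no, caac/c meet in 0. 0c->1: ok.
ba: 1a undefined. 1a->0: no, caac/c meet in 1. 1a->1: no, caac/bc meet in 1 with "c" left. Open state 2: 1a->2.
bb: 1b undefined. 1b->0: no, cbc/c meet in 1. 1b->1: no, cbc/bc meet in 1 with "c" left. 1b->2: ok.
bc: 1c undefined. 1c->0: no, accabb/aca meet in 2. 1c->1: ok.
baa: 2a undefined. 2a->0: no, caac/c meet in 1. 2a->1: no, caac/c meet in 1. 2a->2: ok.
bab: 2b undefined. 2b->0: no, ababb/c meet in 1. 2b->1: no, caac/babac meet in 2 with "c" left. 2b->2: no, caac/babac meet in 2 with "c" left. Open state 3: 2b->3.
bac: 2c undefined. 2c->0: no, caac/aa meet in 0. 2c->1: no, caac/c meet in 1. 2c->2: no, caac/bca meet in 2. 2c->3: no, ababb/bbacb meet in 3 with "b" left. Open state 4: 2c->4.
baba: 3a undefined. 3a->0: ok.
babc: 3c undefined. 3c->0: no, babcbc/c meet in 1. 3c->1: ok.
baca: 4a undefined. 4a->0: ok.
bacc: 4c undefined. 4c->0: no, baaccbb/bca meet in 2. 4c->1: ok.
bbbb: 3b undefined. 3b->0: no, ababb/aa meet in 0. 3b->1: no, ababb/c meet in 1. 3b->2: no, ababb/bca meet in 2. 3b->3: ok.
baacb: 4b undefined. 4b->0: ok.
All examples now run through 5 states with every (state, symbol) defined. Accept strings end in {3,4}, Reject strings end in {0,1,2}; accept={3,4}.

states=5 start=0 accept={3,4} delta: 0a->0 0b->1 0c->1 1a->2 1b->2 1c->1 2a->2 2b->3 2c->4 3a->0 3b->3 3c->1 4a->0 4b->0 4c->1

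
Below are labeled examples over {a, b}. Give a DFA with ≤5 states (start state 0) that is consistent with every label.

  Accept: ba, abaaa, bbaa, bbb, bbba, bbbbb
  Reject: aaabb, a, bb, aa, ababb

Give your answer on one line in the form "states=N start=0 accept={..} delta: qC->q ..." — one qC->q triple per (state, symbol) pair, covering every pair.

states=4 start=0 accept={1,2} delta: 0a->0 0b->1 1a->2 1b->3 2a->1 2b->1 3a->1 3b->1

Fold the examples into a partial DFA from state 0: repeatedly fix the first undefined (state, symbol) met by the shortest-then-alphabetical prefix, trying targets in increasing order and rejecting any under which an Accept and a Reject string meet in one state with the same remainder; add a state when all current targets are rejected. Accepting states are where Accept strings end.
a: 0a undefined. 0a->0: ok.
b: 0b undefined. 0b->0: no, ba/aaabb meet in 0. Open state 1: 0b->1.
ba: 1a undefined. 1a->0: no, ba/a meet in 0. 1a->1: no, bbb/ababb meet in 1 with "bb" left. Open state 2: 1a->2.
bb: 1b undefined. 1b->0: no, bbaa/aaabb meet in 0. 1b->1: no, bbb/aaabb meet in 1. 1b->2: no, ba/aaabb meet in 2. Open state 3: 1b->3.
bba: 3a undefined. 3a->0: no, bbaa/a meet in 0. 3a->1: ok.
bbb: 3b undefined. 3b->0: no, bbb/a meet in 0. 3b->1: ok.
abaa: 2a undefined. 2a->0: no, abaaa/a meet in 0. 2a->1: ok.
abab: 2b undefined. 2b->0: no, bbb/ababb meet in 1. 2b->1: ok.
All examples now run through 4 states with every (state, symbol) defined. Accept strings end in {1,2}, Reject strings end in {0,3}; accept={1,2}.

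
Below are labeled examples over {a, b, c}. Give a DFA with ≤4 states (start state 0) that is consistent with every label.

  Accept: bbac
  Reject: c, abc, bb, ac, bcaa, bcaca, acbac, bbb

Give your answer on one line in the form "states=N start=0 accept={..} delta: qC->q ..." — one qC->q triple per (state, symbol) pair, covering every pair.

Grow the machine one transition at a time. Run the examples from 0; the earliest place one falls off (shortest prefix, ties alphabetical) gets sent to the lowest-numbered state that keeps every Accept/Reject pair distinguishable — a pair clashes when both reach the same state with identical unread suffix — and to a fresh state only if none does.
a: 0a undefined. 0a->0: ok.
b: 0b undefined. 0b->0: no, bbac/c meet in 0 with "c" left. Open state 1: 0b->1.
c: 0c undefined. 0c->0: ok.
bb: 1b undefined. 1b->0: no, bbac/c meet in 0. 1b->1: no, bbac/acbac meet in 1 with "ac" left. Open state 2: 1b->2.
bc: 1c undefined. 1c->0: ok.
bba: 2a undefined. 2a->0: no, bbac/c meet in 0. 2a->1: no, bbac/c meet in 0. 2a->2: ok.
bbb: 2b undefined. 2b->0: ok.
acba: 1a undefined. 1a->0: ok.
bbac: 2c undefined. 2c->0: no, bbac/c meet in 0. 2c->1: ok.
All examples now run through 3 states with every (state, symbol) defined. Accept strings end in {1}, Reject strings end in {0,2}; accept={1}.

states=3 start=0 accept={1} delta: 0a->0 0b->1 0c->0 1a->0 1b->2 1c->0 2a->2 2b->0 2c->1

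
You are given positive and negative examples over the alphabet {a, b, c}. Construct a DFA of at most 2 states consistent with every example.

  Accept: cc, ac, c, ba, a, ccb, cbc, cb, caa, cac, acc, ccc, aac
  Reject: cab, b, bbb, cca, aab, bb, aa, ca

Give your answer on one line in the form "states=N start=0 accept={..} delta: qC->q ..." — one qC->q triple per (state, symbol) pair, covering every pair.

states=2 start=0 accept={1} delta: 0a->1 0b->0 0c->1 1a->0 1b->1 1c->1

Fold the examples into a partial DFA from state 0: repeatedly fix the first undefined (state, symbol) met by the shortest-then-alphabetical prefix, trying targets in increasing order and rejecting any under which an Accept and a Reject string meet in one state with the same remainder; add a state when all current targets are rejected. Accepting states are where Accept strings end.
a: 0a undefined. 0a->0: no, a/aa meet in 0. Open state 1: 0a->1.
b: 0b undefined. 0b->0: ok.
c: 0c undefined. 0c->0: no, cc/b meet in 0. 0c->1: ok.
aa: 1a undefined. 1a->0: ok.
ac: 1c undefined. 1c->0: no, cc/cab meet in 0. 1c->1: ok.
cb: 1b undefined. 1b->0: no, ccb/cab meet in 0. 1b->1: ok.
All examples now run through 2 states with every (state, symbol) defined. Accept strings end in {1}, Reject strings end in {0}; accept={1}.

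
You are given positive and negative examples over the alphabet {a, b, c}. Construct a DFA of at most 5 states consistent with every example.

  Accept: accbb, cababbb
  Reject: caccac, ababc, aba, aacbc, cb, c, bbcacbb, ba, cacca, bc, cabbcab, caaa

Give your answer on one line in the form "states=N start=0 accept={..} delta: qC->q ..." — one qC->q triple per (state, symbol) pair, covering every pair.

Grow the machine one transition at a time. Run the examples from 0; the earliest place one falls off (shortest prefix, ties alphabetical) gets sent to the lowest-numbered state that keeps every Accept/Reject pair distinguishable — a pair clashes when both reach the same state with identical unread suffix — and to a fresh state only if none does.
a: 0a undefined. 0a->0: ok.
b: 0b undefined. 0b->0: ok.
c: 0c undefined. 0c->0: no, accbb/caccac meet in 0. Open state 1: 0c->1.
ca: 1a undefined. 1a->0: no, cababbb/aba meet in 0. 1a->1: no, accbb/bbcacbb meet in 1 with "cbb" left. Open state 2: 1a->2.
cb: 1b undefined. 1b->0: ok.
acc: 1c undefined. 1c->0: no, accbb/aba meet in 0. 1c->1: no, accbb/aba meet in 0. 1c->2: ok.
caa: 2a undefined. 2a->0: ok.
cab: 2b undefined. 2b->0: no, accbb/aba meet in 0. 2b->1: no, accbb/aba meet in 0. 2b->2: no, cababbb/aba meet in 0. Open state 3: 2b->3.
cac: 2c undefined. 2c->0: ok.
caba: 3a undefined. 3a->0: no, cababbb/caccac meet in 0. 3a->1: no, cababbb/caccac meet in 0. 3a->2: ok.
cabb: 3b undefined. 3b->0: no, accbb/caccac meet in 0. 3b->1: no, accbb/ababc meet in 1. 3b->2: no, accbb/cacca meet in 2. 3b->3: ok.
cabbc: 3c undefined. 3c->0: ok.
All examples now run through 4 states with every (state, symbol) defined. Accept strings end in {3}, Reject strings end in {0,1,2}; accept={3}.

states=4 start=0 accept={3} delta: 0a->0 0b->0 0c->1 1a->2 1b->0 1c->2 2a->0 2b->3 2c->0 3a->2 3b->3 3c->0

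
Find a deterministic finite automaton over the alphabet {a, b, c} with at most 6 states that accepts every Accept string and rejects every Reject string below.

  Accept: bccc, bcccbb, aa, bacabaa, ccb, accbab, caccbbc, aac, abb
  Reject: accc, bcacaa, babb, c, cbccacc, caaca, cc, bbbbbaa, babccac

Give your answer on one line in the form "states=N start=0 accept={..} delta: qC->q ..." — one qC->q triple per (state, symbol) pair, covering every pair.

states=6 start=0 accept={1,2} delta: 0a->1 0b->2 0c->0 1a->1 1b->0 1c->2 2a->0 2b->3 2c->3 3a->2 3b->4 3c->4 4a->5 4b->4 4c->1 5a->0 5b->1 5c->0

Grow the machine one transition at a time. Run the examples from 0; the earliest place one falls off (shortest prefix, ties alphabetical) gets sent to the lowest-numbered state that keeps every Accept/Reject pair distinguishable — a pair clashes when both reach the same state with identical unread suffix — and to a fresh state only if none does.
a: 0a undefined. 0a->0: no, aac/c meet in 0 with "c" left. Open state 1: 0a->1.
b: 0b undefined. 0b->0: no, aa/bbbbbaa meet in 1 with "a" left. 0b->1: no, bccc/accc meet in 1 with "ccc" left. Open state 2: 0b->2.
c: 0c undefined. 0c->0: ok.
aa: 1a undefined. 1a->0: no, aa/c meet in 0. 1a->1: ok.
ab: 1b undefined. 1b->0: ok.
ac: 1c undefined. 1c->0: no, aa/caaca meet in 1. 1c->1: no, aa/accc meet in 1. 1c->2: ok.
ba: 2a undefined. 2a->0: ok.
bb: 2b undefined. 2b->0: no, aa/bbbbbaa meet in 1. 2b->1: no, aa/babb meet in 1. 2b->2: no, aa/bbbbbaa meet in 1. Open state 3: 2b->3.
bc: 2c undefined. 2c->0: no, bccc/accc meet in 0. 2c->1: no, bccc/bcacaa meet in 1. 2c->2: no, bccc/accc meet in 2. 2c->3: ok.
bbb: 3b undefined. 3b->0: no, accbab/c meet in 0. 3b->1: no, aa/bbbbbaa meet in 1. 3b->2: no, aa/bbbbbaa meet in 1. 3b->3: no, caccbbc/accc meet in 3 with "c" left. Open state 4: 3b->4.
bca: 3a undefined. 3a->0: no, aa/bcacaa meet in 1. 3a->1: no, aa/bcacaa meet in 1. 3a->2: ok.
bcc: 3c undefined. 3c->0: no, bccc/accc meet in 0. 3c->1: no, bccc/babccac meet in 2. 3c->2: no, bccc/babb meet in 3. 3c->3: no, bccc/accc meet in 3. 3c->4: ok.
bbbb: 4b undefined. 4b->0: no, aa/bbbbbaa meet in 1. 4b->1: no, aa/bbbbbaa meet in 1. 4b->2: no, caccbbc/babb meet in 3. 4b->3: no, caccbbc/accc meet in 4. 4b->4: ok.
bccc: 4c undefined. 4c->0: no, bccc/bcacaa meet in 0. 4c->1: ok.
accba: 4a undefined. 4a->0: no, bccc/bbbbbaa meet in 1. 4a->1: no, bccc/bbbbbaa meet in 1. 4a->2: no, accbab/babb meet in 3. 4a->3: no, bccc/cbccacc meet in 1. 4a->4: no, bccc/babccac meet in 1. Open state 5: 4a->5.
accbab: 5b undefined. 5b->0: no, accbab/bcacaa meet in 0. 5b->1: ok.
cbccac: 5c undefined. 5c->0: ok.
bbbbbaa: 5a undefined. 5a->0: ok.
All examples now run through 6 states with every (state, symbol) defined. Accept strings end in {1,2}, Reject strings end in {0,3,4}; accept={1,2}.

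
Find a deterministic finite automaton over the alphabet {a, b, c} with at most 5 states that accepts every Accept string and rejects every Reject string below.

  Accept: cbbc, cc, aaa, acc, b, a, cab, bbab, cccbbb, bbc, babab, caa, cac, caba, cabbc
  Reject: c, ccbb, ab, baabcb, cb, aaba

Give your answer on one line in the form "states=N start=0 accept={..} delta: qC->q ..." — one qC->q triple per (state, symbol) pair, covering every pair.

State merging on the prefix tree: take the shortest (then alphabetical) example prefix whose next move is undefined and point that move at state 0, else 1, else 2, ...; a target is out if some Accept/Reject pair would then sit in one state with the same input left (inseparable). If every existing state is out, open a new one.
a: 0a undefined. 0a->0: no, b/ab meet in 0 with "b" left. Open state 1: 0a->1.
b: 0b undefined. 0b->0: no, bbab/ab meet in 1 with "b" left. 0b->1: ok.
c: 0c undefined. 0c->0: no, cc/c meet in 0. 0c->1: no, b/c meet in 1. Open state 2: 0c->2.
aa: 1a undefined. 1a->0: ok.
ab: 1b undefined. 1b->0: no, bbab/ab meet in 0. 1b->1: no, aaa/ab meet in 1. 1b->2: ok.
ac: 1c undefined. 1c->0: no, acc/c meet in 2. 1c->1: ok.
ca: 2a undefined. 2a->0: no, cac/c meet in 2. 2a->1: no, cab/c meet in 2. 2a->2: no, cab/cb meet in 2 with "b" left. Open state 3: 2a->3.
cb: 2b undefined. 2b->0: ok.
cc: 2c undefined. 2c->0: no, cbbc/baabcb meet in 1. 2c->1: ok.
caa: 3a undefined. 3a->0: no, caa/ccbb meet in 0. 3a->1: ok.
cab: 3b undefined. 3b->0: no, cab/ccbb meet in 0. 3b->1: no, caba/ccbb meet in 0. 3b->2: no, cab/c meet in 2. 3b->3: ok.
cac: 3c undefined. 3c->0: no, cac/ccbb meet in 0. 3c->1: ok.
All examples now run through 4 states with every (state, symbol) defined. Accept strings end in {1,3}, Reject strings end in {0,2}; accept={1,3}.

states=4 start=0 accept={1,3} delta: 0a->1 0b->1 0c->2 1a->0 1b->2 1c->1 2a->3 2b->0 2c->1 3a->1 3b->3 3c->1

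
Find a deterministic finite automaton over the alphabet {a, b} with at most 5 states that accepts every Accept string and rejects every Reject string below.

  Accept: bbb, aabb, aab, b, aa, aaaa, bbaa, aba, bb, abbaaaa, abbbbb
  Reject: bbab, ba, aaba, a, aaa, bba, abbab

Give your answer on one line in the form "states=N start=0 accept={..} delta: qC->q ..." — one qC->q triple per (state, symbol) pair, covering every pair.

states=3 start=0 accept={0} delta: 0a->1 0b->0 1a->0 1b->2 2a->0 2b->0

Grow the machine one transition at a time. Run the examples from 0; the earliest place one falls off (shortest prefix, ties alphabetical) gets sent to the lowest-numbered state that keeps every Accept/Reject pair distinguishable — a pair clashes when both reach the same state with identical unread suffix — and to a fresh state only if none does.
a: 0a undefined. 0a->0: no, aa/a meet in 0. Open state 1: 0a->1.
b: 0b undefined. 0b->0: ok.
aa: 1a undefined. 1a->0: ok.
ab: 1b undefined. 1b->0: no, bbb/bbab meet in 0. 1b->1: no, bbb/abbab meet in 0. Open state 2: 1b->2.
aba: 2a undefined. 2a->0: ok.
abb: 2b undefined. 2b->0: ok.
All examples now run through 3 states with every (state, symbol) defined. Accept strings end in {0}, Reject strings end in {1,2}; accept={0}.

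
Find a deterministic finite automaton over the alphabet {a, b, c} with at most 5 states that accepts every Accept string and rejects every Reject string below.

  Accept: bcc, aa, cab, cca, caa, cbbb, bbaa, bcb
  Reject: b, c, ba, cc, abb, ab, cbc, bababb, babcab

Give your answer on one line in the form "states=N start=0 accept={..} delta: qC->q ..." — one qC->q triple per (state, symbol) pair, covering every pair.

Grow the machine one transition at a time. Run the examples from 0; the earliest place one falls off (shortest prefix, ties alphabetical) gets sent to the lowest-numbered state that keeps every Accept/Reject pair distinguishable — a pair clashes when both reach the same state with identical unread suffix — and to a fresh state only if none does.
a: 0a undefined. 0a->0: ok.
b: 0b undefined. 0b->0: no, bcc/cc meet in 0 with "cc" left. Open state 1: 0b->1.
c: 0c undefined. 0c->0: no, aa/c meet in 0. 0c->1: ok.
ba: 1a undefined. 1a->0: no, aa/ba meet in 0. 1a->1: no, cab/abb meet in 1 with "b" left. Open state 2: 1a->2.
bb: 1b undefined. 1b->0: no, aa/abb meet in 0. 1b->1: no, cbbb/b meet in 1. 1b->2: ok.
bc: 1c undefined. 1c->0: no, bcc/b meet in 1. 1c->1: no, bcc/b meet in 1. 1c->2: no, bcc/cbc meet in 2 with "c" left. Open state 3: 1c->3.
bab: 2b undefined. 2b->0: no, aa/babcab meet in 0. 2b->1: no, cab/b meet in 1. 2b->2: no, cab/ba meet in 2. 2b->3: no, cab/cc meet in 3. Open state 4: 2b->4.
bba: 2a undefined. 2a->0: ok.
bcb: 3b undefined. 3b->0: ok.
bcc: 3c undefined. 3c->0: ok.
cbc: 2c undefined. 2c->0: no, bcc/cbc meet in 0. 2c->1: ok.
cca: 3a undefined. 3a->0: ok.
baba: 4a undefined. 4a->0: ok.
babc: 4c undefined. 4c->0: ok.
cbbb: 4b undefined. 4b->0: ok.
All examples now run through 5 states with every (state, symbol) defined. Accept strings end in {0,4}, Reject strings end in {1,2,3}; accept={0,4}.

states=5 start=0 accept={0,4} delta: 0a->0 0b->1 0c->1 1a->2 1b->2 1c->3 2a->0 2b->4 2c->1 3a->0 3b->0 3c->0 4a->0 4b->0 4c->0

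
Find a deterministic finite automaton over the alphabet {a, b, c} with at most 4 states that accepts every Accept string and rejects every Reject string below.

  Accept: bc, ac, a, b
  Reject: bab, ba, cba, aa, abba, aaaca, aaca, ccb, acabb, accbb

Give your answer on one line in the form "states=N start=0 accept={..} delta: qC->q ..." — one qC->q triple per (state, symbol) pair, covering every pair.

states=4 start=0 accept={1,3} delta: 0a->1 0b->1 0c->1 1a->2 1b->1 1c->3 2a->0 2b->2 2c->1 3a->2 3b->0 3c->2

Fold the examples into a partial DFA from state 0: repeatedly fix the first undefined (state, symbol) met by the shortest-then-alphabetical prefix, trying targets in increasing order and rejecting any under which an Accept and a Reject string meet in one state with the same remainder; add a state when all current targets are rejected. Accepting states are where Accept strings end.
a: 0a undefined. 0a->0: no, a/aa meet in 0. Open state 1: 0a->1.
b: 0b undefined. 0b->0: no, a/ba meet in 1. 0b->1: ok.
c: 0c undefined. 0c->0: no, a/ccb meet in 1. 0c->1: ok.
aa: 1a undefined. 1a->0: no, a/bab meet in 1. 1a->1: no, a/ba meet in 1. Open state 2: 1a->2.
ab: 1b undefined. 1b->0: no, a/cba meet in 1. 1b->1: ok.
ac: 1c undefined. 1c->0: no, a/ccb meet in 1. 1c->1: no, bc/ccb meet in 1. 1c->2: no, bc/ba meet in 2. Open state 3: 1c->3.
aaa: 2a undefined. 2a->0: ok.
aac: 2c undefined. 2c->0: no, a/aaca meet in 1. 2c->1: ok.
aca: 3a undefined. 3a->0: no, a/acabb meet in 1. 3a->1: no, a/acabb meet in 1. 3a->2: ok.
acc: 3c undefined. 3c->0: no, a/accbb meet in 1. 3c->1: no, a/accbb meet in 1. 3c->2: ok.
bab: 2b undefined. 2b->0: no, a/acabb meet in 1. 2b->1: no, a/bab meet in 1. 2b->2: ok.
ccb: 3b undefined. 3b->0: ok.
All examples now run through 4 states with every (state, symbol) defined. Accept strings end in {1,3}, Reject strings end in {0,2}; accept={1,3}.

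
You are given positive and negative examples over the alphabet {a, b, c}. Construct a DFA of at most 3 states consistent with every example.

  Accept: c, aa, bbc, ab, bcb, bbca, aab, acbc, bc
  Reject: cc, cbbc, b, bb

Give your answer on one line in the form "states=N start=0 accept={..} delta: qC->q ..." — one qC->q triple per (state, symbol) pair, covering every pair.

states=2 start=0 accept={1} delta: 0a->1 0b->0 0c->1 1a->1 1b->1 1c->0

State merging on the prefix tree: take the shortest (then alphabetical) example prefix whose next move is undefined and point that move at state 0, else 1, else 2, ...; a target is out if some Accept/Reject pair would then sit in one state with the same input left (inseparable). If every existing state is out, open a new one.
a: 0a undefined. 0a->0: no, ab/b meet in 0 with "b" left. Open state 1: 0a->1.
b: 0b undefined. 0b->0: ok.
c: 0c undefined. 0c->0: no, c/cc meet in 0. 0c->1: ok.
aa: 1a undefined. 1a->0: no, aa/b meet in 0. 1a->1: ok.
ab: 1b undefined. 1b->0: no, c/cbbc meet in 1. 1b->1: ok.
ac: 1c undefined. 1c->0: ok.
All examples now run through 2 states with every (state, symbol) defined. Accept strings end in {1}, Reject strings end in {0}; accept={1}.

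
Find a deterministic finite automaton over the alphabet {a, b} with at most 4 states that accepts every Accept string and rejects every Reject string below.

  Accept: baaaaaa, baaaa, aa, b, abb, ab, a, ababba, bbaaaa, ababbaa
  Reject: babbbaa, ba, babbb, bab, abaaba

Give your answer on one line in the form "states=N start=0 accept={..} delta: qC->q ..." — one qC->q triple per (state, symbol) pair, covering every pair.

states=4 start=0 accept={0,1} delta: 0a->0 0b->1 1a->2 1b->0 2a->0 2b->3 3a->1 3b->2

State merging on the prefix tree: take the shortest (then alphabetical) example prefix whose next move is undefined and point that move at state 0, else 1, else 2, ...; a target is out if some Accept/Reject pair would then sit in one state with the same input left (inseparable). If every existing state is out, open a new one.
a: 0a undefined. 0a->0: ok.
b: 0b undefined. 0b->0: no, baaaaaa/babbbaa meet in 0. Open state 1: 0b->1.
ba: 1a undefined. 1a->0: no, baaaaaa/ba meet in 0. 1a->1: no, baaaaaa/ba meet in 1. Open state 2: 1a->2.
bb: 1b undefined. 1b->0: ok.
baa: 2a undefined. 2a->0: ok.
bab: 2b undefined. 2b->0: no, baaaaaa/babbbaa meet in 0. 2b->1: no, baaaaaa/babbbaa meet in 0. 2b->2: no, baaaaaa/babbbaa meet in 0. Open state 3: 2b->3.
babb: 3b undefined. 3b->0: no, baaaaaa/babbbaa meet in 0. 3b->1: no, baaaaaa/babbbaa meet in 0. 3b->2: ok.
babbba: 3a undefined. 3a->0: no, baaaaaa/babbbaa meet in 0. 3a->1: ok.
All examples now run through 4 states with every (state, symbol) defined. Accept strings end in {0,1}, Reject strings end in {2,3}; accept={0,1}.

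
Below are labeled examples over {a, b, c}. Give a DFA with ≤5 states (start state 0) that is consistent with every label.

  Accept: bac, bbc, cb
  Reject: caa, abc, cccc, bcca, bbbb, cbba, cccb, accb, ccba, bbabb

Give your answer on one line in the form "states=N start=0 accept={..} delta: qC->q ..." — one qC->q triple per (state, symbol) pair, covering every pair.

Fold the examples into a partial DFA from state 0: repeatedly fix the first undefined (state, symbol) met by the shortest-then-alphabetical prefix, trying targets in increasing order and rejecting any under which an Accept and a Reject string meet in one state with the same remainder; add a state when all current targets are rejected. Accepting states are where Accept strings end.
a: 0a undefined. 0a->0: ok.
b: 0b undefined. 0b->0: no, bac/abc meet in 0 with "c" left. Open state 1: 0b->1.
c: 0c undefined. 0c->0: no, cb/cccb meet in 1. 0c->1: ok.
ba: 1a undefined. 1a->0: ok.
bb: 1b undefined. 1b->0: no, cb/caa meet in 0. 1b->1: no, bac/bbbb meet in 1. Open state 2: 1b->2.
bc: 1c undefined. 1c->0: no, bac/accb meet in 1. 1c->1: no, bac/abc meet in 1. 1c->2: no, cb/abc meet in 2. Open state 3: 1c->3.
bba: 2a undefined. 2a->0: no, cb/bbabb meet in 2. 2a->1: ok.
bbb: 2b undefined. 2b->0: no, bac/bbbb meet in 1. 2b->1: no, bac/bbabb meet in 1. 2b->2: no, bac/cbba meet in 1. 2b->3: ok.
bbc: 2c undefined. 2c->0: no, bbc/caa meet in 0. 2c->1: ok.
bcc: 3c undefined. 3c->0: no, bac/cccc meet in 1. 3c->1: no, cb/cccb meet in 2. 3c->2: no, bac/cccc meet in 1. 3c->3: ok.
ccb: 3b undefined. 3b->0: ok.
bcca: 3a undefined. 3a->0: ok.
All examples now run through 4 states with every (state, symbol) defined. Accept strings end in {1,2}, Reject strings end in {0,3}; accept={1,2}.

states=4 start=0 accept={1,2} delta: 0a->0 0b->1 0c->1 1a->0 1b->2 1c->3 2a->1 2b->3 2c->1 3a->0 3b->0 3c->3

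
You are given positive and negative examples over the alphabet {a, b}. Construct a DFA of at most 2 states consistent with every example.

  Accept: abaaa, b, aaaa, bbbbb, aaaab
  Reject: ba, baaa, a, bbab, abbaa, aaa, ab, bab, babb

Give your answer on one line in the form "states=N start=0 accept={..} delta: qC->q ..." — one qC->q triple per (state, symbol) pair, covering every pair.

states=2 start=0 accept={0} delta: 0a->1 0b->0 1a->0 1b->1

Grow the machine one transition at a time. Run the examples from 0; the earliest place one falls off (shortest prefix, ties alphabetical) gets sent to the lowest-numbered state that keeps every Accept/Reject pair distinguishable — a pair clashes when both reach the same state with identical unread suffix — and to a fresh state only if none does.
a: 0a undefined. 0a->0: no, abaaa/baaa meet in 0 with "baaa" left. Open state 1: 0a->1.
b: 0b undefined. 0b->0: ok.
aa: 1a undefined. 1a->0: ok.
ab: 1b undefined. 1b->0: no, abaaa/ba meet in 1. 1b->1: ok.
All examples now run through 2 states with every (state, symbol) defined. Accept strings end in {0}, Reject strings end in {1}; accept={0}.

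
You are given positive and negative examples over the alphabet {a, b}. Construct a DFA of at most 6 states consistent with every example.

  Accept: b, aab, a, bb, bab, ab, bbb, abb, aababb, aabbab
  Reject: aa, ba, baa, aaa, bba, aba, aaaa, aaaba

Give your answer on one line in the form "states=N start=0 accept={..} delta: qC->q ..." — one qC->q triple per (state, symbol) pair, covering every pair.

states=3 start=0 accept={1} delta: 0a->1 0b->1 1a->2 1b->1 2a->2 2b->1

Grow the machine one transition at a time. Run the examples from 0; the earliest place one falls off (shortest prefix, ties alphabetical) gets sent to the lowest-numbered state that keeps every Accept/Reject pair distinguishable — a pair clashes when both reach the same state with identical unread suffix — and to a fresh state only if none does.
a: 0a undefined. 0a->0: no, a/aa meet in 0. Open state 1: 0a->1.
b: 0b undefined. 0b->0: no, a/ba meet in 1. 0b->1: ok.
aa: 1a undefined. 1a->0: no, b/baa meet in 1. 1a->1: no, b/aa meet in 1. Open state 2: 1a->2.
ab: 1b undefined. 1b->0: no, b/bba meet in 1. 1b->1: ok.
aaa: 2a undefined. 2a->0: no, b/aaaa meet in 1. 2a->1: no, b/baa meet in 1. 2a->2: ok.
aab: 2b undefined. 2b->0: no, b/aaaba meet in 1. 2b->1: ok.
All examples now run through 3 states with every (state, symbol) defined. Accept strings end in {1}, Reject strings end in {2}; accept={1}.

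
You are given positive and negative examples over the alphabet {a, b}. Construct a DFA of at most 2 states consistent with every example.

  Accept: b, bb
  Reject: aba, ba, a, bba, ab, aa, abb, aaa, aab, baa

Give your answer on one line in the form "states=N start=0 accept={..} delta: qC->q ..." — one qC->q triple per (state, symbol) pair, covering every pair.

states=2 start=0 accept={0} delta: 0a->1 0b->0 1a->1 1b->1

Fold the examples into a partial DFA from state 0: repeatedly fix the first undefined (state, symbol) met by the shortest-then-alphabetical prefix, trying targets in increasing order and rejecting any under which an Accept and a Reject string meet in one state with the same remainder; add a state when all current targets are rejected. Accepting states are where Accept strings end.
a: 0a undefined. 0a->0: no, b/ab meet in 0 with "b" left. Open state 1: 0a->1.
b: 0b undefined. 0b->0: ok.
aa: 1a undefined. 1a->0: no, b/aa meet in 0. 1a->1: ok.
ab: 1b undefined. 1b->0: no, b/ab meet in 0. 1b->1: ok.
All examples now run through 2 states with every (state, symbol) defined. Accept strings end in {0}, Reject strings end in {1}; accept={0}.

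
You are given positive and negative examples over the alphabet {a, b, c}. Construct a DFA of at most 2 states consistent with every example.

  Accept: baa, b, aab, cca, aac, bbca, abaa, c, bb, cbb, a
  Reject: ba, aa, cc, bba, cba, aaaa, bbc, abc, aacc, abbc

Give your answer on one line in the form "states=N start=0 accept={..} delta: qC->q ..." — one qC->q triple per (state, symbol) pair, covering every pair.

states=2 start=0 accept={1} delta: 0a->1 0b->1 0c->1 1a->0 1b->1 1c->0

Grow the machine one transition at a time. Run the examples from 0; the earliest place one falls off (shortest prefix, ties alphabetical) gets sent to the lowest-numbered state that keeps every Accept/Reject pair distinguishable — a pair clashes when both reach the same state with identical unread suffix — and to a fresh state only if none does.
a: 0a undefined. 0a->0: no, a/aa meet in 0. Open state 1: 0a->1.
b: 0b undefined. 0b->0: no, baa/aa meet in 1 with "a" left. 0b->1: ok.
c: 0c undefined. 0c->0: no, c/cc meet in 0. 0c->1: ok.
aa: 1a undefined. 1a->0: ok.
ab: 1b undefined. 1b->0: no, baa/bba meet in 1. 1b->1: ok.
cc: 1c undefined. 1c->0: ok.
All examples now run through 2 states with every (state, symbol) defined. Accept strings end in {1}, Reject strings end in {0}; accept={1}.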